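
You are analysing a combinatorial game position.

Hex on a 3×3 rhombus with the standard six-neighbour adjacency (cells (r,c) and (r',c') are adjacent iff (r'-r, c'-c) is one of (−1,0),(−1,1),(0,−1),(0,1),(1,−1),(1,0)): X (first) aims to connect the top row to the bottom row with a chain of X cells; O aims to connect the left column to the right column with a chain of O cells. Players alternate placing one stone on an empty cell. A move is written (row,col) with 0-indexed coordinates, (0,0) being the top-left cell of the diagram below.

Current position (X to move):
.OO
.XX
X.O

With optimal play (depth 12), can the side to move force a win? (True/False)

ply 1, X at .OO/.XX/X.O | (0,0)=-1→XOO/.XX/X.O*; (1,0)=-1→.OO/XXX/X.O; (2,1)=-1→.OO/.XX/XXO
ply 2, O at XOO/.XX/X.O | (1,0)=+1→XOO/OXX/X.O*; (2,1)=-1→XOO/.XX/XOO
ply 3: XOO/OXX/X.O is terminal -1 (X); from .OO/.XX/X.O depth 12

X winning at [.OO/.XX/X.O]: False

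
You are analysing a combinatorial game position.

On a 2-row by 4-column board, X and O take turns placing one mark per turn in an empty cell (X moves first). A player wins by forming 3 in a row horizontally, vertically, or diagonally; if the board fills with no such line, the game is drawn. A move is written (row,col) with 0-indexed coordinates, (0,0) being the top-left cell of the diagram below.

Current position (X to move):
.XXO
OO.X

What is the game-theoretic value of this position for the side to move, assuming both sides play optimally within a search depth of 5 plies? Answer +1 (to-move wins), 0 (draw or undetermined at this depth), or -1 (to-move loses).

p1 X@[.XXO/OO.X]: (0,0)[XXXO/OO.X]+1* (1,2)[.XXO/OOXX]+0
p2 O@[XXXO/OO.X] terminal -1; root [.XXO/OO.X] d5

value(.XXO/OO.X, X) = +1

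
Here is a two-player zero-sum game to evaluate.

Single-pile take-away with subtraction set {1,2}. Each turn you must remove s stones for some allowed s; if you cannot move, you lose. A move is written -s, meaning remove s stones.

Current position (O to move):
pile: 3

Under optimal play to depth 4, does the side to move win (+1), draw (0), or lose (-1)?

[3] O move#1: -1:-1/2*, -2:-1/1
[2] X move#2: -1:-1/1, -2:+1/0*
[0] end (terminal -1, O#3); searched 3 to 4

value(3, O) = -1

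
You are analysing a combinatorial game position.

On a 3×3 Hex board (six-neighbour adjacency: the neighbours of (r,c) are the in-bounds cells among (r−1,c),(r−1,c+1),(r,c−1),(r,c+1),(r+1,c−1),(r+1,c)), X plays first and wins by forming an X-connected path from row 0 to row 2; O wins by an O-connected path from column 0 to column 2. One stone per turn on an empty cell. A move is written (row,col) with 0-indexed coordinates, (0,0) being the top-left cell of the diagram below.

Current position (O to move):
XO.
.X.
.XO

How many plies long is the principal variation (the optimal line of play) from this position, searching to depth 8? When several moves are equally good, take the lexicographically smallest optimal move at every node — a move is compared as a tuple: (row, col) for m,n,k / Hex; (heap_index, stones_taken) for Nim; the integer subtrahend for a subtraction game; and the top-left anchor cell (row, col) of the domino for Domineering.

ply 1, O at XO./.X./.XO | (0,2)=-1→XOO/.X./.XO*; (1,0)=-1→XO./OX./.XO; (1,2)=-1→XO./.XO/.XO; (2,0)=-1→XO./.X./OXO
ply 2, X at XOO/.X./.XO | (1,0)=+1→XOO/XX./.XO*; (1,2)=-1→XOO/.XX/.XO; (2,0)=-1→XOO/.X./XXO
ply 3: XOO/XX./.XO is terminal -1 (O); from XO./.X./.XO depth 8

PV length from [XO./.X./.XO]: 2 plies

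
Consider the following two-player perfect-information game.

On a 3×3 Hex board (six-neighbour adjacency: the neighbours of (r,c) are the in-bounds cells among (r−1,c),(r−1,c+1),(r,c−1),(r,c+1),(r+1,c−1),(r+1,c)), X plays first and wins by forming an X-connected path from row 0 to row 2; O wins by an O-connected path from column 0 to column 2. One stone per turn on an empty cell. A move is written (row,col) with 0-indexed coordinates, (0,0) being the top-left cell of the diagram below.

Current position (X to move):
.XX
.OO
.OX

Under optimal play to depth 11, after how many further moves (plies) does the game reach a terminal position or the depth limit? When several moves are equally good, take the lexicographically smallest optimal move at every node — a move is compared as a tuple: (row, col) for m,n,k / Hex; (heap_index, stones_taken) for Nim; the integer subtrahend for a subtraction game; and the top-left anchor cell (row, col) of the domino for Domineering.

[.XX/.OO/.OX] X move#1: (0,0):-1/XXX/.OO/.OX*, (1,0):-1/.XX/XOO/.OX, (2,0):-1/.XX/.OO/XOX
[XXX/.OO/.OX] O move#2: (1,0):+1/XXX/OOO/.OX*, (2,0):+1/XXX/.OO/OOX
[XXX/OOO/.OX] end (terminal -1, X#3); searched .XX/.OO/.OX to 11

PV length from [.XX/.OO/.OX]: 2 plies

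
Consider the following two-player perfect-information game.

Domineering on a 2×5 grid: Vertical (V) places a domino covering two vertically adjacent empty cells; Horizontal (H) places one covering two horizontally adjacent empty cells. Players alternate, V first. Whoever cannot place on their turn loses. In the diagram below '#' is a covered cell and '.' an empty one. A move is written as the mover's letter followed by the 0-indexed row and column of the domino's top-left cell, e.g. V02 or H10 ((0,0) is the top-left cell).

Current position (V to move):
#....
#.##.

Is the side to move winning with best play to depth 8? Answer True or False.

V winning at [#..../#.##.]: False

p1 V@[#..../#.##.]: V01[##.../####.]-1* V04[#...#/#.###]-1
p2 H@[##.../####.]: H02[####./####.]-1 H03[##.##/####.]+1*
p3 V@[##.##/####.] terminal -1; root [#..../#.##.] d8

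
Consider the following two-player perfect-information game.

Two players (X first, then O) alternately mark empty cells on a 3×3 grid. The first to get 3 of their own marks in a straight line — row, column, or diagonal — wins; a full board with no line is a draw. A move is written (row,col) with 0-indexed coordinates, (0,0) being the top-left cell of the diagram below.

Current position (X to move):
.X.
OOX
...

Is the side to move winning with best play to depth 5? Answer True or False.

ply 1, X at .X./OOX/... | (0,0)=+0→XX./OOX/...; (0,2)=+1→.XX/OOX/...*; (2,0)=+0→.X./OOX/X..; (2,1)=-1→.X./OOX/.X.; (2,2)=+0→.X./OOX/..X
ply 2, O at .XX/OOX/... | (0,0)=-1→OXX/OOX/...*; (2,0)=-1→.XX/OOX/O..; (2,1)=-1→.XX/OOX/.O.; (2,2)=-1→.XX/OOX/..O
ply 3, X at OXX/OOX/... | (2,0)=-1→OXX/OOX/X..; (2,1)=-1→OXX/OOX/.X.; (2,2)=+1→OXX/OOX/..X*
ply 4: OXX/OOX/..X is terminal -1 (O); from .X./OOX/... depth 5

X winning at [.X./OOX/...]: True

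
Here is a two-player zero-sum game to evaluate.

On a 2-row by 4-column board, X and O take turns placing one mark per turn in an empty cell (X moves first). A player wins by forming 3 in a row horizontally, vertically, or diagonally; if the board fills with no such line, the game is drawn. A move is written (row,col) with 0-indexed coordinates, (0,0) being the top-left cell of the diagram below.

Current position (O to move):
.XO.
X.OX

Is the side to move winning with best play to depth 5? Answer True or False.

p1 O@[.XO./X.OX]: (0,0)[OXO./X.OX]+0* (0,3)[.XOO/X.OX]+0 (1,1)[.XO./XOOX]+0
p2 X@[OXO./X.OX]: (0,3)[OXOX/X.OX]+0* (1,1)[OXO./XXOX]+0
p3 O@[OXOX/X.OX]: (1,1)[OXOX/XOOX]+0*
p4 X@[OXOX/XOOX] terminal +0; root [.XO./X.OX] d5

O winning at [.XO./X.OX]: False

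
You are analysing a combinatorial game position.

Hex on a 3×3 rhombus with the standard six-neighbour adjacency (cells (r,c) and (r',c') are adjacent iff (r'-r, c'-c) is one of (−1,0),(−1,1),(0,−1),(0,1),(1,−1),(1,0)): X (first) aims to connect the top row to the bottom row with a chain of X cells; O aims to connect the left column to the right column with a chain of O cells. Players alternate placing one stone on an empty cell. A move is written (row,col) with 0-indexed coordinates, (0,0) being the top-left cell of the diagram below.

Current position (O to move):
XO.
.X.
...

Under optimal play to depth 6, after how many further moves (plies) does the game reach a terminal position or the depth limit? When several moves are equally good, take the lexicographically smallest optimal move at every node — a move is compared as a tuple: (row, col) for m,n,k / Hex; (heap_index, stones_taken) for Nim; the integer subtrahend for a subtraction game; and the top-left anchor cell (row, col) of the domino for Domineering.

p1 O@[XO./.X./...]: (0,2)[XOO/.X./...]-1* (1,0)[XO./OX./...]-1 (1,2)[XO./.XO/...]-1 (2,0)[XO./.X./O..]-1 (2,1)[XO./.X./.O.]-1 (2,2)[XO./.X./..O]-1
p2 X@[XOO/.X./...]: (1,0)[XOO/XX./...]+1* (1,2)[XOO/.XX/...]-1 (2,0)[XOO/.X./X..]-1 (2,1)[XOO/.X./.X.]-1 (2,2)[XOO/.X./..X]-1
p3 O@[XOO/XX./...]: (1,2)[XOO/XXO/...]-1* (2,0)[XOO/XX./O..]-1 (2,1)[XOO/XX./.O.]-1 (2,2)[XOO/XX./..O]-1
p4 X@[XOO/XXO/...]: (2,0)[XOO/XXO/X..]+1* (2,1)[XOO/XXO/.X.]+1 (2,2)[XOO/XXO/..X]+1
p5 O@[XOO/XXO/X..] terminal -1; root [XO./.X./...] d6

PV length from [XO./.X./...]: 4 plies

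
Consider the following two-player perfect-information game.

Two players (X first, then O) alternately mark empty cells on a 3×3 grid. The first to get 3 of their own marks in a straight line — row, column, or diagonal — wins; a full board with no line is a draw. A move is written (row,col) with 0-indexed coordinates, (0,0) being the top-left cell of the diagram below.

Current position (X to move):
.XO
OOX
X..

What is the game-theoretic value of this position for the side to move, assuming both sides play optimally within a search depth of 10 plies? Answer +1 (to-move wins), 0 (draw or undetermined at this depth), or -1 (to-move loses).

value(.XO/OOX/X.., X) = 0

ply 1, X at .XO/OOX/X.. | (0,0)=+0→XXO/OOX/X..*; (2,1)=+0→.XO/OOX/XX.; (2,2)=+0→.XO/OOX/X.X
ply 2, O at XXO/OOX/X.. | (2,1)=+0→XXO/OOX/XO.*; (2,2)=+0→XXO/OOX/X.O
ply 3, X at XXO/OOX/XO. | (2,2)=+0→XXO/OOX/XOX*
ply 4: XXO/OOX/XOX is terminal +0 (O); from .XO/OOX/X.. depth 10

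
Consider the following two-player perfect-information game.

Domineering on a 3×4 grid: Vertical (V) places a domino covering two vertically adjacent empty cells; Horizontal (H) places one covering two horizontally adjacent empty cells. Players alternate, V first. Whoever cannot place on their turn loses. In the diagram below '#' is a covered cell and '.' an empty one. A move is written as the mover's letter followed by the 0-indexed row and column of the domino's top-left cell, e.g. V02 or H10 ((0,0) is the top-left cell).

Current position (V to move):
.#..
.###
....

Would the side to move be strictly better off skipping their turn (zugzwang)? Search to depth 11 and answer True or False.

zugzwang(.#../.###/...., V) = False

p1 V@[.#../.###/....]: V00[##../####/....]-1* V10[.#../####/#...]-1
p2 H@[##../####/....]: H02[####/####/....]+1* H20[##../####/##..]+1 H21[##../####/.##.]+1 H22[##../####/..##]+1
p3 V@[####/####/....] terminal -1; root [.#../.###/....] d11
pass branch (H moves first from the same position):
  | p1 H@[.#../.###/....]: H02[.###/.###/....]+1* H20[.#../.###/##..]+1 H21[.#../.###/.##.]+1 H22[.#../.###/..##]+1
  | p2 V@[.###/.###/....]: V00[####/####/....]-1* V10[.###/####/#...]-1
  | p3 H@[####/####/....]: H20[####/####/##..]+1* H21[####/####/.##.]+1 H22[####/####/..##]+1
  | p4 V@[####/####/##..] terminal -1; root [.#../.###/....] d11
V moving scores -1; V passing scores -1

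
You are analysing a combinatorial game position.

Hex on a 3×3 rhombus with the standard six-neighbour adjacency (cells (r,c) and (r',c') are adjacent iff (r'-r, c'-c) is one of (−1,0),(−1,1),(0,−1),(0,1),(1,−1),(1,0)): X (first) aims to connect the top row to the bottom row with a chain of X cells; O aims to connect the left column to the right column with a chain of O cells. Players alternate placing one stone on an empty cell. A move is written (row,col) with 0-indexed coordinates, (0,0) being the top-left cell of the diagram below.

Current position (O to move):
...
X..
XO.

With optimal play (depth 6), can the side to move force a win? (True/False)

[.../X../XO.] O move#1: (0,0):-1/O../X../XO.*, (0,1):-1/.O./X../XO., (0,2):-1/..O/X../XO., (1,1):-1/.../XO./XO., (1,2):-1/.../X.O/XO., (2,2):-1/.../X../XOO
[O../X../XO.] X move#2: (0,1):+1/OX./X../XO.*, (0,2):+1/O.X/X../XO., (1,1):+1/O../XX./XO., (1,2):+1/O../X.X/XO., (2,2):+1/O../X../XOX
[OX./X../XO.] end (terminal -1, O#3); searched .../X../XO. to 6

O winning at [.../X../XO.]: False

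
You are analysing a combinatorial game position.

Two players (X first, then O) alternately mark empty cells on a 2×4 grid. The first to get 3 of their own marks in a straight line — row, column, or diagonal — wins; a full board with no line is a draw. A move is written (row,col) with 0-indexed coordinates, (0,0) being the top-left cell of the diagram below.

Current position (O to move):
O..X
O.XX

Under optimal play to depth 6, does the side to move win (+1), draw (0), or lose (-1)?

value(O..X/O.XX, O) = 0

p1 O@[O..X/O.XX]: (0,1)[OO.X/O.XX]-1 (0,2)[O.OX/O.XX]-1 (1,1)[O..X/OOXX]+0*
p2 X@[O..X/OOXX]: (0,1)[OX.X/OOXX]+0* (0,2)[O.XX/OOXX]+0
p3 O@[OX.X/OOXX]: (0,2)[OXOX/OOXX]+0*
p4 X@[OXOX/OOXX] terminal +0; root [O..X/O.XX] d6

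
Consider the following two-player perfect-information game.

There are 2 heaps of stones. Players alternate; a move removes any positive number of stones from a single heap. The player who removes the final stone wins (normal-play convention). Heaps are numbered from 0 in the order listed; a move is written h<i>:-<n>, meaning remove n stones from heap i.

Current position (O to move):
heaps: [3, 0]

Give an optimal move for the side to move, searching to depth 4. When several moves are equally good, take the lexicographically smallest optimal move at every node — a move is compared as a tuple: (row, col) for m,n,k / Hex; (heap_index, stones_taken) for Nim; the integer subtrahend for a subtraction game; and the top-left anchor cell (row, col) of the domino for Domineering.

[(3,0)] O move#1: h0:-1:-1/(2,0), h0:-2:-1/(1,0), h0:-3:+1/(0,0)*
[(0,0)] end (terminal -1, X#2); searched (3,0) to 4

O's best at [(3,0)]: h0:-3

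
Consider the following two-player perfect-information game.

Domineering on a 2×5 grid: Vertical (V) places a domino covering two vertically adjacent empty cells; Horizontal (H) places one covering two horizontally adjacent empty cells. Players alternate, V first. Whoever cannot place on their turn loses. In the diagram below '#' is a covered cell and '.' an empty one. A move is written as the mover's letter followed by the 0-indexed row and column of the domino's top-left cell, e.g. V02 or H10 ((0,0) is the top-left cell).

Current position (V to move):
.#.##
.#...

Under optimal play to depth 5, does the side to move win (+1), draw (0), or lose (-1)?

p1 V@[.#.##/.#...]: V00[##.##/##...]-1 V02[.####/.##..]+1*
p2 H@[.####/.##..]: H13[.####/.####]-1*
p3 V@[.####/.####]: V00[#####/#####]+1*
p4 H@[#####/#####] terminal -1; root [.#.##/.#...] d5

value(.#.##/.#..., V) = +1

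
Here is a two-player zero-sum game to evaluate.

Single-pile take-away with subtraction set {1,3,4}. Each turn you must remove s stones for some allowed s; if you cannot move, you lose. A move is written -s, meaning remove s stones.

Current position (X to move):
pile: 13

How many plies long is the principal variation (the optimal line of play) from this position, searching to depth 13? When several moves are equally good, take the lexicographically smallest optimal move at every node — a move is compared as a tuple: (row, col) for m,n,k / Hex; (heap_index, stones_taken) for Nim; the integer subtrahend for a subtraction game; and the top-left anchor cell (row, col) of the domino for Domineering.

ply 1, X at 13 | -1=-1→12; -3=-1→10; -4=+1→9*
ply 2, O at 9 | -1=-1→8*; -3=-1→6; -4=-1→5
ply 3, X at 8 | -1=+1→7*; -3=-1→5; -4=-1→4
ply 4, O at 7 | -1=-1→6*; -3=-1→4; -4=-1→3
ply 5, X at 6 | -1=-1→5; -3=-1→3; -4=+1→2*
ply 6, O at 2 | -1=-1→1*
ply 7, X at 1 | -1=+1→0*
ply 8: 0 is terminal -1 (O); from 13 depth 13

PV length from [13]: 7 plies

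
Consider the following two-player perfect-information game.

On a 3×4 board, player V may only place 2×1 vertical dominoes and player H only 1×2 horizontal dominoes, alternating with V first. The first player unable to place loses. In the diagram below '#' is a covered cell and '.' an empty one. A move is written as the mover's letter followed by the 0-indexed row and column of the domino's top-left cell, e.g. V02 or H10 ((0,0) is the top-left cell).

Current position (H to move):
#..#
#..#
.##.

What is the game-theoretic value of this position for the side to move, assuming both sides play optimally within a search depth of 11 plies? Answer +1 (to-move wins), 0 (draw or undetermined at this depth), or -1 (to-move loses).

p1 H@[#..#/#..#/.##.]: H01[####/#..#/.##.]+1* H11[#..#/####/.##.]+1
p2 V@[####/#..#/.##.] terminal -1; root [#..#/#..#/.##.] d11

value(#..#/#..#/.##., H) = +1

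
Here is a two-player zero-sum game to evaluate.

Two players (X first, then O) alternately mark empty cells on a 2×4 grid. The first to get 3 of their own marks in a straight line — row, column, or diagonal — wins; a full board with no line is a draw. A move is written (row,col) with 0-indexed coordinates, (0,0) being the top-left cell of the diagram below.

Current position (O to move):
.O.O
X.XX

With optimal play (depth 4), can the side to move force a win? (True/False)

O winning at [.O.O/X.XX]: True

[.O.O/X.XX] O move#1: (0,0):-1/OO.O/X.XX, (0,2):+1/.OOO/X.XX*, (1,1):+0/.O.O/XOXX
[.OOO/X.XX] end (terminal -1, X#2); searched .O.O/X.XX to 4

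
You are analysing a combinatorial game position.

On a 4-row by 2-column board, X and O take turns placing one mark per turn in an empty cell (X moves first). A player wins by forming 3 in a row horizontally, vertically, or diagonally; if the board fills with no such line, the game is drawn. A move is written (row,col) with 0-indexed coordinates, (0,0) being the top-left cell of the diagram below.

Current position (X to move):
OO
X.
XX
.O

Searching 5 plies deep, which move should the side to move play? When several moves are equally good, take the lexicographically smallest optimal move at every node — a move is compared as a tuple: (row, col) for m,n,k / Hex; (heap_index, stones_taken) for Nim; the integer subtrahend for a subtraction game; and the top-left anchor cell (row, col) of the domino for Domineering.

[OO/X./XX/.O] X move#1: (1,1):+0/OO/XX/XX/.O, (3,0):+1/OO/X./XX/XO*
[OO/X./XX/XO] end (terminal -1, O#2); searched OO/X./XX/.O to 5

X's best at [OO/X./XX/.O]: (3,0)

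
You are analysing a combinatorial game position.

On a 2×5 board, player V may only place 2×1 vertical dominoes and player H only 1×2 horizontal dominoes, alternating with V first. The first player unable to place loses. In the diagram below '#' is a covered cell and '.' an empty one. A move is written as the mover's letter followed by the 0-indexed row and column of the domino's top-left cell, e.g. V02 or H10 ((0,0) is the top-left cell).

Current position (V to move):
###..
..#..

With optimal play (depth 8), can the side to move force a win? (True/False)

ply 1, V at ###../..#.. | V03=+1→####./..##.*; V04=+1→###.#/..#.#
ply 2, H at ####./..##. | H10=-1→####./####.*
ply 3, V at ####./####. | V04=+1→#####/#####*
ply 4: #####/##### is terminal -1 (H); from ###../..#.. depth 8

V winning at [###../..#..]: True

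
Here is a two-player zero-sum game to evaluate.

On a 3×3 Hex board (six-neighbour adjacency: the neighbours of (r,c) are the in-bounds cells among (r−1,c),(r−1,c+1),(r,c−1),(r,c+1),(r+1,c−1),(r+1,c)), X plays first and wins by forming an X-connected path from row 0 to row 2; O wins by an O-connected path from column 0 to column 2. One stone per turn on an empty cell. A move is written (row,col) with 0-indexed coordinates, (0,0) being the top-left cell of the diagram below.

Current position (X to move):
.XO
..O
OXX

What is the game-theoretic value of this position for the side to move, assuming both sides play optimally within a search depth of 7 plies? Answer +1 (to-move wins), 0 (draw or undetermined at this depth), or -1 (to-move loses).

value(.XO/..O/OXX, X) = +1

[.XO/..O/OXX] X move#1: (0,0):-1/XXO/..O/OXX, (1,0):-1/.XO/X.O/OXX, (1,1):+1/.XO/.XO/OXX*
[.XO/.XO/OXX] end (terminal -1, O#2); searched .XO/..O/OXX to 7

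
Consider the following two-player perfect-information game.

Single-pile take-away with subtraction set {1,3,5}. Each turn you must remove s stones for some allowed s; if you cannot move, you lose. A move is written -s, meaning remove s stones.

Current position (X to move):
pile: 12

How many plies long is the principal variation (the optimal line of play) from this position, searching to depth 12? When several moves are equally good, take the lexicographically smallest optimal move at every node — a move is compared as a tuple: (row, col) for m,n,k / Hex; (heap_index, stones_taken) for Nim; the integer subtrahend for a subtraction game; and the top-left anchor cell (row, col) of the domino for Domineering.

PV length from [12]: 12 plies

[12] X move#1: -1:-1/11*, -3:-1/9, -5:-1/7
[11] O move#2: -1:+1/10*, -3:+1/8, -5:+1/6
[10] X move#3: -1:-1/9*, -3:-1/7, -5:-1/5
[9] O move#4: -1:+1/8*, -3:+1/6, -5:+1/4
[8] X move#5: -1:-1/7*, -3:-1/5, -5:-1/3
[7] O move#6: -1:+1/6*, -3:+1/4, -5:+1/2
[6] X move#7: -1:-1/5*, -3:-1/3, -5:-1/1
[5] O move#8: -1:+1/4*, -3:+1/2, -5:+1/0
[4] X move#9: -1:-1/3*, -3:-1/1
[3] O move#10: -1:+1/2*, -3:+1/0
[2] X move#11: -1:-1/1*
[1] O move#12: -1:+1/0*
[0] end (terminal -1, X#13); searched 12 to 12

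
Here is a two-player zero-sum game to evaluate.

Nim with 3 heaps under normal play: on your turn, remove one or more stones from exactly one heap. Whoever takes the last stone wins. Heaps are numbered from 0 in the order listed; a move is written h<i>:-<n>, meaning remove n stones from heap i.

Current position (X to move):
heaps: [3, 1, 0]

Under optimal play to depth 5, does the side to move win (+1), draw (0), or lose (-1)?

ply 1, X at (3,1,0) | h0:-1=-1→(2,1,0); h0:-2=+1→(1,1,0)*; h0:-3=-1→(0,1,0); h1:-1=-1→(3,0,0)
ply 2, O at (1,1,0) | h0:-1=-1→(0,1,0)*; h1:-1=-1→(1,0,0)
ply 3, X at (0,1,0) | h1:-1=+1→(0,0,0)*
ply 4: (0,0,0) is terminal -1 (O); from (3,1,0) depth 5

value((3,1,0), X) = +1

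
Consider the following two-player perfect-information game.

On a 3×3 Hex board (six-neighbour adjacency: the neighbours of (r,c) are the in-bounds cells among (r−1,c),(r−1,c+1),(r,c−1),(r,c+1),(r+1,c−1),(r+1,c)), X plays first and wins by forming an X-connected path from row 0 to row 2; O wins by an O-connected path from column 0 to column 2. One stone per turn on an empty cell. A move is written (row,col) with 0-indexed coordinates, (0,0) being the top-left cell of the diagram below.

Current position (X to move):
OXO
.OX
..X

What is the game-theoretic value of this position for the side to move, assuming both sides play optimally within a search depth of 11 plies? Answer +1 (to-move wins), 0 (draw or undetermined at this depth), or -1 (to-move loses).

p1 X@[OXO/.OX/..X]: (1,0)[OXO/XOX/..X]-1* (2,0)[OXO/.OX/X.X]-1 (2,1)[OXO/.OX/.XX]-1
p2 O@[OXO/XOX/..X]: (2,0)[OXO/XOX/O.X]+1* (2,1)[OXO/XOX/.OX]-1
p3 X@[OXO/XOX/O.X] terminal -1; root [OXO/.OX/..X] d11

value(OXO/.OX/..X, X) = -1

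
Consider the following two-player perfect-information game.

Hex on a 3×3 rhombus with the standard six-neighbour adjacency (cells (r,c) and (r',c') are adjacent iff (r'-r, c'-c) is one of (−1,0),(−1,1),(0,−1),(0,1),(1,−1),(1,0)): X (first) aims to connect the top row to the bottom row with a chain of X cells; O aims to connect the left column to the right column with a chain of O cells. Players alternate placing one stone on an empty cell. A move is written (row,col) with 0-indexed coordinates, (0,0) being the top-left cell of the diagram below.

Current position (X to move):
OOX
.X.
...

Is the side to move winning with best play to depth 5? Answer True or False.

X winning at [OOX/.X./...]: True

ply 1, X at OOX/.X./... | (1,0)=+1→OOX/XX./...*; (1,2)=+1→OOX/.XX/...; (2,0)=+1→OOX/.X./X..; (2,1)=+1→OOX/.X./.X.; (2,2)=+1→OOX/.X./..X
ply 2, O at OOX/XX./... | (1,2)=-1→OOX/XXO/...*; (2,0)=-1→OOX/XX./O..; (2,1)=-1→OOX/XX./.O.; (2,2)=-1→OOX/XX./..O
ply 3, X at OOX/XXO/... | (2,0)=+1→OOX/XXO/X..*; (2,1)=+1→OOX/XXO/.X.; (2,2)=+1→OOX/XXO/..X
ply 4: OOX/XXO/X.. is terminal -1 (O); from OOX/.X./... depth 5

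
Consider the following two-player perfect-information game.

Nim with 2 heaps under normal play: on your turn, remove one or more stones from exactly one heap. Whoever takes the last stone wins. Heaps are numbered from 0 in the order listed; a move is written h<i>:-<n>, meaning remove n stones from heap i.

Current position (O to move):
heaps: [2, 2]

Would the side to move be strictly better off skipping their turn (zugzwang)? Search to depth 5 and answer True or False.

[(2,2)] O move#1: h0:-1:-1/(1,2)*, h0:-2:-1/(0,2), h1:-1:-1/(2,1), h1:-2:-1/(2,0)
[(1,2)] X move#2: h0:-1:-1/(0,2), h1:-1:+1/(1,1)*, h1:-2:-1/(1,0)
[(1,1)] O move#3: h0:-1:-1/(0,1)*, h1:-1:-1/(1,0)
[(0,1)] X move#4: h1:-1:+1/(0,0)*
[(0,0)] end (terminal -1, O#5); searched (2,2) to 5
suppose O passes — search the same position with X to move:
pass> [(2,2)] X move#1: h0:-1:-1/(1,2)*, h0:-2:-1/(0,2), h1:-1:-1/(2,1), h1:-2:-1/(2,0)
pass> [(1,2)] O move#2: h0:-1:-1/(0,2), h1:-1:+1/(1,1)*, h1:-2:-1/(1,0)
pass> [(1,1)] X move#3: h0:-1:-1/(0,1)*, h1:-1:-1/(1,0)
pass> [(0,1)] O move#4: h1:-1:+1/(0,0)*
pass> [(0,0)] end (terminal -1, X#5); searched (2,2) to 5
for O: play -1, pass +1

zugzwang((2,2), O) = True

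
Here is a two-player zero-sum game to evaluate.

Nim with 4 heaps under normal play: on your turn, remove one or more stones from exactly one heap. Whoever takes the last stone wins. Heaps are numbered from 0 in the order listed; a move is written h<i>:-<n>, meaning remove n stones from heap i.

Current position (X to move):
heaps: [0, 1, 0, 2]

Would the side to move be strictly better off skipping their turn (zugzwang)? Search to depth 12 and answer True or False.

[(0,1,0,2)] X move#1: h1:-1:-1/(0,0,0,2), h3:-1:+1/(0,1,0,1)*, h3:-2:-1/(0,1,0,0)
[(0,1,0,1)] O move#2: h1:-1:-1/(0,0,0,1)*, h3:-1:-1/(0,1,0,0)
[(0,0,0,1)] X move#3: h3:-1:+1/(0,0,0,0)*
[(0,0,0,0)] end (terminal -1, O#4); searched (0,1,0,2) to 12
suppose X passes — search the same position with O to move:
pass> [(0,1,0,2)] O move#1: h1:-1:-1/(0,0,0,2), h3:-1:+1/(0,1,0,1)*, h3:-2:-1/(0,1,0,0)
pass> [(0,1,0,1)] X move#2: h1:-1:-1/(0,0,0,1)*, h3:-1:-1/(0,1,0,0)
pass> [(0,0,0,1)] O move#3: h3:-1:+1/(0,0,0,0)*
pass> [(0,0,0,0)] end (terminal -1, X#4); searched (0,1,0,2) to 12
for X: play +1, pass -1

zugzwang((0,1,0,2), X) = False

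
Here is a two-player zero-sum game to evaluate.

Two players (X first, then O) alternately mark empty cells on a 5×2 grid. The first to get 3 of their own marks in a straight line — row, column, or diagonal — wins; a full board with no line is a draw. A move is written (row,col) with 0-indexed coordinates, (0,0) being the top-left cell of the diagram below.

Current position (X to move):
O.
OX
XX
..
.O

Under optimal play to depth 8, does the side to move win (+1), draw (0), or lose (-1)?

ply 1, X at O./OX/XX/../.O | (0,1)=+1→OX/OX/XX/../.O*; (3,0)=+1→O./OX/XX/X./.O; (3,1)=+1→O./OX/XX/.X/.O; (4,0)=+1→O./OX/XX/../XO
ply 2: OX/OX/XX/../.O is terminal -1 (O); from O./OX/XX/../.O depth 8

value(O./OX/XX/../.O, X) = +1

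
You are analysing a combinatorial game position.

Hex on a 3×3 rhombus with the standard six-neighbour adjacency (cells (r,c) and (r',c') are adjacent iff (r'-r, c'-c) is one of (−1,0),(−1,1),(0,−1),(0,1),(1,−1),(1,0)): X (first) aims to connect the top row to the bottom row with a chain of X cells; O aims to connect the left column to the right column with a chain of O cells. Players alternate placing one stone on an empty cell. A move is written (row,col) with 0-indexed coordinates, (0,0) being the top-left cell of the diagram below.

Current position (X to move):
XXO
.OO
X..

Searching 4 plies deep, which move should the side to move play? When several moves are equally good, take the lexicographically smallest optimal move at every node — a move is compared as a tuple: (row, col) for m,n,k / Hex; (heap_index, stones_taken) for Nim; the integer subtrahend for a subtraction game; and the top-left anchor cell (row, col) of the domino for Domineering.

[XXO/.OO/X..] X move#1: (1,0):+1/XXO/XOO/X..*, (2,1):-1/XXO/.OO/XX., (2,2):-1/XXO/.OO/X.X
[XXO/XOO/X..] end (terminal -1, O#2); searched XXO/.OO/X.. to 4

X's best at [XXO/.OO/X..]: (1,0)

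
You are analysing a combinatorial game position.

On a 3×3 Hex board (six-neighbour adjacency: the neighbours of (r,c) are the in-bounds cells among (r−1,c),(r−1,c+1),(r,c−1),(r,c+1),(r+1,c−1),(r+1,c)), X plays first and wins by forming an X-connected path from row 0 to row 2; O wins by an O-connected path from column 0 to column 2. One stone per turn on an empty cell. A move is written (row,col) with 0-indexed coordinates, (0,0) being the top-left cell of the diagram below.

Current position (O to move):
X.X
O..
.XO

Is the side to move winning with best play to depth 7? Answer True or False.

O winning at [X.X/O../.XO]: False

p1 O@[X.X/O../.XO]: (0,1)[XOX/O../.XO]-1* (1,1)[X.X/OO./.XO]-1 (1,2)[X.X/O.O/.XO]-1 (2,0)[X.X/O../OXO]-1
p2 X@[XOX/O../.XO]: (1,1)[XOX/OX./.XO]+1* (1,2)[XOX/O.X/.XO]+1 (2,0)[XOX/O../XXO]+1
p3 O@[XOX/OX./.XO] terminal -1; root [X.X/O../.XO] d7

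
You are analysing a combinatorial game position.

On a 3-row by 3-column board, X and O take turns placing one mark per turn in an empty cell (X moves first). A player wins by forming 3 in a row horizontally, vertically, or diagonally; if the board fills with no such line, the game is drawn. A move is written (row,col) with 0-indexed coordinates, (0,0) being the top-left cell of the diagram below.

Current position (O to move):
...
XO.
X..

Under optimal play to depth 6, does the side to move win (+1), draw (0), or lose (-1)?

value(.../XO./X.., O) = 0

[.../XO./X..] O move#1: (0,0):+0/O../XO./X..*, (0,1):-1/.O./XO./X.., (0,2):-1/..O/XO./X.., (1,2):-1/.../XOO/X.., (2,1):-1/.../XO./XO., (2,2):-1/.../XO./X.O
[O../XO./X..] X move#2: (0,1):-1/OX./XO./X.., (0,2):-1/O.X/XO./X.., (1,2):-1/O../XOX/X.., (2,1):-1/O../XO./XX., (2,2):+0/O../XO./X.X*
[O../XO./X.X] O move#3: (0,1):-1/OO./XO./X.X, (0,2):-1/O.O/XO./X.X, (1,2):-1/O../XOO/X.X, (2,1):+0/O../XO./XOX*
[O../XO./XOX] X move#4: (0,1):+0/OX./XO./XOX*, (0,2):-1/O.X/XO./XOX, (1,2):-1/O../XOX/XOX
[OX./XO./XOX] O move#5: (0,2):+0/OXO/XO./XOX*, (1,2):+0/OX./XOO/XOX
[OXO/XO./XOX] X move#6: (1,2):+0/OXO/XOX/XOX*
[OXO/XOX/XOX] end (terminal +0, O#7); searched .../XO./X.. to 6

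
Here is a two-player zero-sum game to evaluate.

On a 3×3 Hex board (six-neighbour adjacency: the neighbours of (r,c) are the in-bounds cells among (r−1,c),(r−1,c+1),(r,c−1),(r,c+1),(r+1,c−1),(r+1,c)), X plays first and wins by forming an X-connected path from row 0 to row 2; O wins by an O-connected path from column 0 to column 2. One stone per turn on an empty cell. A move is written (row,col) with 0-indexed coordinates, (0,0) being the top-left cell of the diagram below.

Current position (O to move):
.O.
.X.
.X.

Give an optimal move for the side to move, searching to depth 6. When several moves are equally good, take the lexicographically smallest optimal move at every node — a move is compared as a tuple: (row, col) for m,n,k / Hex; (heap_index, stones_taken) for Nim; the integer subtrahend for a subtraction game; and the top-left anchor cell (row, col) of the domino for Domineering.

O's best at [.O./.X./.X.]: (0,2)

p1 O@[.O./.X./.X.]: (0,0)[OO./.X./.X.]-1 (0,2)[.OO/.X./.X.]+1* (1,0)[.O./OX./.X.]-1 (1,2)[.O./.XO/.X.]-1 (2,0)[.O./.X./OX.]-1 (2,2)[.O./.X./.XO]-1
p2 X@[.OO/.X./.X.]: (0,0)[XOO/.X./.X.]-1* (1,0)[.OO/XX./.X.]-1 (1,2)[.OO/.XX/.X.]-1 (2,0)[.OO/.X./XX.]-1 (2,2)[.OO/.X./.XX]-1
p3 O@[XOO/.X./.X.]: (1,0)[XOO/OX./.X.]+1* (1,2)[XOO/.XO/.X.]-1 (2,0)[XOO/.X./OX.]-1 (2,2)[XOO/.X./.XO]-1
p4 X@[XOO/OX./.X.] terminal -1; root [.O./.X./.X.] d6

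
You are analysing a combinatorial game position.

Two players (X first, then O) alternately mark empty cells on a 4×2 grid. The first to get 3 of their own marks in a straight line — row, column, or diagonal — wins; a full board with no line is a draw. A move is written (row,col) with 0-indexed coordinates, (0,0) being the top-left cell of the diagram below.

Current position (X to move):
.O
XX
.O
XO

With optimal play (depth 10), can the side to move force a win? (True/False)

X winning at [.O/XX/.O/XO]: True

p1 X@[.O/XX/.O/XO]: (0,0)[XO/XX/.O/XO]+0 (2,0)[.O/XX/XO/XO]+1*
p2 O@[.O/XX/XO/XO] terminal -1; root [.O/XX/.O/XO] d10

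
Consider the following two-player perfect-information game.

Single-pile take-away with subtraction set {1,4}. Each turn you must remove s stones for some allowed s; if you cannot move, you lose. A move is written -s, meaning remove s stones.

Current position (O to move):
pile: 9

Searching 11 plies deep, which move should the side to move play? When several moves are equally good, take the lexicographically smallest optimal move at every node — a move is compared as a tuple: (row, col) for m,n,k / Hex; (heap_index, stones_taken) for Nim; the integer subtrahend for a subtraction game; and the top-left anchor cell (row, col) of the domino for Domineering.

O's best at [9]: -4

ply 1, O at 9 | -1=-1→8; -4=+1→5*
ply 2, X at 5 | -1=-1→4*; -4=-1→1
ply 3, O at 4 | -1=-1→3; -4=+1→0*
ply 4: 0 is terminal -1 (X); from 9 depth 11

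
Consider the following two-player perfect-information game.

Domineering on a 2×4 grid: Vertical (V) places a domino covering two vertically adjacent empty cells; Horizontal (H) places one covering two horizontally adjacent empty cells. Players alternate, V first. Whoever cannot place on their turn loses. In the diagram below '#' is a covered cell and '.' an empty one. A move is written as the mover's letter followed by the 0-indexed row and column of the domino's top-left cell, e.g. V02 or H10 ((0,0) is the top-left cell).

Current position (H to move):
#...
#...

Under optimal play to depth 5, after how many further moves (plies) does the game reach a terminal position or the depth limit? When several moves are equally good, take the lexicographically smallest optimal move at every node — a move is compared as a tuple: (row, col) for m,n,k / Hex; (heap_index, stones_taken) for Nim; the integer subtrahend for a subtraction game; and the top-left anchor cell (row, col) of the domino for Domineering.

ply 1, H at #.../#... | H01=+1→###./#...*; H02=+1→#.##/#...; H11=+1→#.../###.; H12=+1→#.../#.##
ply 2, V at ###./#... | V03=-1→####/#..#*
ply 3, H at ####/#..# | H11=+1→####/####*
ply 4: ####/#### is terminal -1 (V); from #.../#... depth 5

PV length from [#.../#...]: 3 plies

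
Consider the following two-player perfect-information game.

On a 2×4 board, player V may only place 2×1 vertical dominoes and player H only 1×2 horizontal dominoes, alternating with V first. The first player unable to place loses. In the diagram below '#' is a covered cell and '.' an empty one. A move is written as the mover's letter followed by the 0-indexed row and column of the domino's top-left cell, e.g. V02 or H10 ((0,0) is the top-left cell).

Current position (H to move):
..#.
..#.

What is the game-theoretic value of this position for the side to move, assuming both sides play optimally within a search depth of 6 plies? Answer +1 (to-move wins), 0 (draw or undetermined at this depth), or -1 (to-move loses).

ply 1, H at ..#./..#. | H00=+1→###./..#.*; H10=+1→..#./###.
ply 2, V at ###./..#. | V03=-1→####/..##*
ply 3, H at ####/..## | H10=+1→####/####*
ply 4: ####/#### is terminal -1 (V); from ..#./..#. depth 6

value(..#./..#., H) = +1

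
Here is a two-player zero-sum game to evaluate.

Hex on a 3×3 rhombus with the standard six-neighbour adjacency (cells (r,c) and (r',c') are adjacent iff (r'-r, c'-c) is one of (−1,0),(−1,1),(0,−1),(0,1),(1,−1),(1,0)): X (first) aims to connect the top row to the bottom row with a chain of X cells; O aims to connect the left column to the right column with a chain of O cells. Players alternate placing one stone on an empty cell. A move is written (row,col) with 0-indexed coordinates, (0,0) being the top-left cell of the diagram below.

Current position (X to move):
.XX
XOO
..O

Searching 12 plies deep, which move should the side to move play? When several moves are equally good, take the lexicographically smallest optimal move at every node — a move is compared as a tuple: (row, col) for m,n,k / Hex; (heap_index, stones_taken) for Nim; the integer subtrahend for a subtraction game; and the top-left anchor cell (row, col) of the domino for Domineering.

X's best at [.XX/XOO/..O]: (2,0)

[.XX/XOO/..O] X move#1: (0,0):-1/XXX/XOO/..O, (2,0):+1/.XX/XOO/X.O*, (2,1):-1/.XX/XOO/.XO
[.XX/XOO/X.O] end (terminal -1, O#2); searched .XX/XOO/..O to 12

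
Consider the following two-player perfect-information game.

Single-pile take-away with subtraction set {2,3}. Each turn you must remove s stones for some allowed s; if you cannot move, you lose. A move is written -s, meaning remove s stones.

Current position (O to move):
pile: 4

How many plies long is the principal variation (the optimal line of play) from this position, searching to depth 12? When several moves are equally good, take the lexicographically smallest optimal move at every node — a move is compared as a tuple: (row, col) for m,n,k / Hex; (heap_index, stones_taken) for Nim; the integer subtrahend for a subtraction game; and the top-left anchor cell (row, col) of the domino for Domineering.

PV length from [4]: 1 ply

p1 O@[4]: -2[2]-1 -3[1]+1*
p2 X@[1] terminal -1; root [4] d12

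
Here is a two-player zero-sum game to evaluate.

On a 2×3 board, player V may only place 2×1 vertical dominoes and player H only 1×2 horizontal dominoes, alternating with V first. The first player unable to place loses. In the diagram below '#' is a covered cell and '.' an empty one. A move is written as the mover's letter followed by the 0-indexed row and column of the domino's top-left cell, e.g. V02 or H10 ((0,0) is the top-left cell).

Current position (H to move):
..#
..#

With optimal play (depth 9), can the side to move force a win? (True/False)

H winning at [..#/..#]: True

ply 1, H at ..#/..# | H00=+1→###/..#*; H10=+1→..#/###
ply 2: ###/..# is terminal -1 (V); from ..#/..# depth 9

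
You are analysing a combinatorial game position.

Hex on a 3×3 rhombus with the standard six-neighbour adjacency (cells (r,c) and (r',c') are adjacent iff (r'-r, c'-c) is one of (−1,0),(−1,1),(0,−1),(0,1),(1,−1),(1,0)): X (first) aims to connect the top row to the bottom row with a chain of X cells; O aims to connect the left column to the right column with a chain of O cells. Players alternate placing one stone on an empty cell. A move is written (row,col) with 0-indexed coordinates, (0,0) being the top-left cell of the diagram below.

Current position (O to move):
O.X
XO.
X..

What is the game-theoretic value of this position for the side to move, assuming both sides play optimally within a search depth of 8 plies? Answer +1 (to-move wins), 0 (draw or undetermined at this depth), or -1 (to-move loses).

[O.X/XO./X..] O move#1: (0,1):-1/OOX/XO./X..*, (1,2):-1/O.X/XOO/X.., (2,1):-1/O.X/XO./XO., (2,2):-1/O.X/XO./X.O
[OOX/XO./X..] X move#2: (1,2):+1/OOX/XOX/X..*, (2,1):-1/OOX/XO./XX., (2,2):-1/OOX/XO./X.X
[OOX/XOX/X..] O move#3: (2,1):-1/OOX/XOX/XO.*, (2,2):-1/OOX/XOX/X.O
[OOX/XOX/XO.] X move#4: (2,2):+1/OOX/XOX/XOX*
[OOX/XOX/XOX] end (terminal -1, O#5); searched O.X/XO./X.. to 8

value(O.X/XO./X.., O) = -1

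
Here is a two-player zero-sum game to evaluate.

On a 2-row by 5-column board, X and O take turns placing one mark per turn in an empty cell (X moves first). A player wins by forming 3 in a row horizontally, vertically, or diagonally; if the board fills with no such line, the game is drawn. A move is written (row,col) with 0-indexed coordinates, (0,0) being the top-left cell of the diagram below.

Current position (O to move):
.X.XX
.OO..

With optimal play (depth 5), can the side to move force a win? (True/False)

[.X.XX/.OO..] O move#1: (0,0):-1/OX.XX/.OO.., (0,2):+1/.XOXX/.OO..*, (1,0):+1/.X.XX/OOO.., (1,3):+1/.X.XX/.OOO., (1,4):-1/.X.XX/.OO.O
[.XOXX/.OO..] X move#2: (0,0):-1/XXOXX/.OO..*, (1,0):-1/.XOXX/XOO.., (1,3):-1/.XOXX/.OOX., (1,4):-1/.XOXX/.OO.X
[XXOXX/.OO..] O move#3: (1,0):+1/XXOXX/OOO..*, (1,3):+1/XXOXX/.OOO., (1,4):+1/XXOXX/.OO.O
[XXOXX/OOO..] end (terminal -1, X#4); searched .X.XX/.OO.. to 5

O winning at [.X.XX/.OO..]: True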